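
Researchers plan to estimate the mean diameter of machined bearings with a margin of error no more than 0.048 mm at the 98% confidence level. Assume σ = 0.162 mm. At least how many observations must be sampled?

For a mean, the margin of error is E = z·σ/√n, so n = (zσ/E)².
At 98% confidence, z = 2.326.
n = (2.326 × 0.162 / 0.048)² = 61.63
Round up: n = 62.

n = 62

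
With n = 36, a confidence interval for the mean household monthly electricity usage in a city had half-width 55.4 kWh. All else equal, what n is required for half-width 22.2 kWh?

225

Margin of error scales as 1/√n, so n₂ = n₁·(E₁/E₂)².
n₂ = 36 × (55.4/22.2)² = 36 × 6.227 = 224.17
Round up: n₂ = 225.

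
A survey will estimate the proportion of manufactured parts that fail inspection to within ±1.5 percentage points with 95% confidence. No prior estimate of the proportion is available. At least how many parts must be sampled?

For a proportion with margin E = 0.015 at 95% confidence, z = 1.960.
With no prior estimate, use p = 0.5, which maximizes p(1−p) at 0.25.
n = 0.25 × (z/E)² = 0.25 × (1.960/0.015)² = 4268.44
Round up: n = 4269.

n = 4269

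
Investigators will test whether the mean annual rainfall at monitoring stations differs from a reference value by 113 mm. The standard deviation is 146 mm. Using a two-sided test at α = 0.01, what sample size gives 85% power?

For a one-sample z-test, n = ((z_{α/2} + z_β)·σ/δ)².
z_{α/2} = 2.576 (two-sided α = 0.01); z_β = 1.036 (power 85% → β = 0.15).
n = (3.612 × 146 / 113)² = 21.78
Round up: n = 22.

n = 22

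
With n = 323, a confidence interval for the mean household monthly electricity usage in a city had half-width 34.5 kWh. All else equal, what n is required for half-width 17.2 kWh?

Margin of error scales as 1/√n, so n₂ = n₁·(E₁/E₂)².
n₂ = 323 × (34.5/17.2)² = 323 × 4.023 = 1299.43
Round up: n₂ = 1300.

1300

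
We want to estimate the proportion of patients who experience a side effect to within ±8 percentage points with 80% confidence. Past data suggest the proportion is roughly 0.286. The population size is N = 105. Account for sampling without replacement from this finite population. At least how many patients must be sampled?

For a proportion with margin E = 0.08 at 80% confidence, z = 1.282.
n = p̂(1−p̂)(z/E)² = 0.286 × 0.714 × (1.282/0.08)² = 52.44 — call this n₀.
Finite-population correction with N = 105: n = n₀ / (1 + (n₀−1)/N) = 52.44 / 1.49 = 35.19
Round up: n = 36.

36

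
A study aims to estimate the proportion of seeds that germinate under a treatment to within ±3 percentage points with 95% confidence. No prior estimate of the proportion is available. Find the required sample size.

1068

For a proportion with margin E = 0.03 at 95% confidence, z = 1.960.
With no prior estimate, use p = 0.5, which maximizes p(1−p) at 0.25.
n = 0.25 × (z/E)² = 0.25 × (1.960/0.03)² = 1067.11
Round up: n = 1068.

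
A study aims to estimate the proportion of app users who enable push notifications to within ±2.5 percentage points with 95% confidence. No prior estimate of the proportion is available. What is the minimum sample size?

For a proportion with margin E = 0.025 at 95% confidence, z = 1.960.
With no prior estimate, use p = 0.5, which maximizes p(1−p) at 0.25.
n = 0.25 × (z/E)² = 0.25 × (1.960/0.025)² = 1536.64
Round up: n = 1537.

1537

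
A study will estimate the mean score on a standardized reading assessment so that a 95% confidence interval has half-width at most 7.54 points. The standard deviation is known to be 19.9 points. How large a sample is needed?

For a mean, the margin of error is E = z·σ/√n, so n = (zσ/E)².
At 95% confidence, z = 1.960.
n = (1.960 × 19.9 / 7.54)² = 26.76
Round up: n = 27.

27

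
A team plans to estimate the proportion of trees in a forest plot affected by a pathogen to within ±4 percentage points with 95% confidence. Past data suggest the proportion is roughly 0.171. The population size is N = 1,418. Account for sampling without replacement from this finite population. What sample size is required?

n = 275

For a proportion with margin E = 0.04 at 95% confidence, z = 1.960.
n = p̂(1−p̂)(z/E)² = 0.171 × 0.829 × (1.960/0.04)² = 340.36 — call this n₀.
Finite-population correction with N = 1,418: n = n₀ / (1 + (n₀−1)/N) = 340.36 / 1.239 = 274.71
Round up: n = 275.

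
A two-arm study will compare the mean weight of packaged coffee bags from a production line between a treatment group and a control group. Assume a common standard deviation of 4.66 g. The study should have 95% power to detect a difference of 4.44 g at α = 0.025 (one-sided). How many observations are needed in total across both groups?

58 total

For two equal groups, n per group = 2·((z_α + z_β)·σ/δ)².
z_α = 1.960; z_β = 1.645 (power 95%).
n = 2 × (3.605 × 4.66 / 4.44)² = 2 × 14.32 = 28.64
Round up: n = 29 per group.
Total across both groups: 2 × 29 = 58.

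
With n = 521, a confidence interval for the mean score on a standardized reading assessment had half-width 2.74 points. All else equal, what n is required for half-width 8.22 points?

Margin of error scales as 1/√n, so n₂ = n₁·(E₁/E₂)².
n₂ = 521 × (2.74/8.22)² = 521 × 0.1111 = 57.88
Round up: n₂ = 58.

58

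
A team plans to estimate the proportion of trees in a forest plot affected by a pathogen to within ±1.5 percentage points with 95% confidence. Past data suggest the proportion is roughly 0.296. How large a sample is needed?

n = 3558

For a proportion with margin E = 0.015 at 95% confidence, z = 1.960.
n = p̂(1−p̂)(z/E)² = 0.296 × 0.704 × (1.960/0.015)² = 3557.90
Round up: n = 3558.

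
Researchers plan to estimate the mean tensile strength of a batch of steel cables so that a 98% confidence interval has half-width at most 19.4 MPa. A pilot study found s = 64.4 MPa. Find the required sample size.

For a mean, the margin of error is E = z·σ/√n, so n = (zσ/E)².
At 98% confidence, z = 2.326.
n = (2.326 × 64.4 / 19.4)² = 59.62
Round up: n = 60.

n = 60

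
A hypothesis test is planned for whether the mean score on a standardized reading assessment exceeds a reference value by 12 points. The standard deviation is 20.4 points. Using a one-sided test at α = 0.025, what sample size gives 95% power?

For a one-sample z-test, n = ((z_α + z_β)·σ/δ)².
z_α = 1.960 (one-sided α = 0.025); z_β = 1.645 (power 95% → β = 0.05).
n = (3.605 × 20.4 / 12)² = 37.56
Round up: n = 38.

38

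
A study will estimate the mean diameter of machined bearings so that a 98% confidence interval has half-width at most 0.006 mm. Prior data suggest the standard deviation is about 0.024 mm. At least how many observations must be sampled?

87

For a mean, the margin of error is E = z·σ/√n, so n = (zσ/E)².
At 98% confidence, z = 2.326.
n = (2.326 × 0.024 / 0.006)² = 86.56
Round up: n = 87.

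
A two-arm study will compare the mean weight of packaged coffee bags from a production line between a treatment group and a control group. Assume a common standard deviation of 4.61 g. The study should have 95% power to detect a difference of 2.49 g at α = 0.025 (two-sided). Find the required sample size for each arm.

104 per group

For two equal groups, n per group = 2·((z_{α/2} + z_β)·σ/δ)².
z_{α/2} = 2.241; z_β = 1.645 (power 95%).
n = 2 × (3.886 × 4.61 / 2.49)² = 2 × 51.76 = 103.52
Round up: n = 104 per group.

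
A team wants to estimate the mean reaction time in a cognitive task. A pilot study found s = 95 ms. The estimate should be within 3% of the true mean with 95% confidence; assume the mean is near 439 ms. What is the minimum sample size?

200

For a mean, the margin of error is E = z·σ/√n, so n = (zσ/E)².
At 95% confidence, z = 1.960.
E = 3% of 439 = 13.17 ms.
n = (1.960 × 95 / 13.17)² = 199.89
Round up: n = 200.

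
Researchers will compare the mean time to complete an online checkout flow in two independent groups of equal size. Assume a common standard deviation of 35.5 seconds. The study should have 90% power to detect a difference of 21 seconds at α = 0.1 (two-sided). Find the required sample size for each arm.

For two equal groups, n per group = 2·((z_{α/2} + z_β)·σ/δ)².
z_{α/2} = 1.645; z_β = 1.282 (power 90%).
n = 2 × (2.927 × 35.5 / 21)² = 2 × 24.48 = 48.96
Round up: n = 49 per group.

49 per group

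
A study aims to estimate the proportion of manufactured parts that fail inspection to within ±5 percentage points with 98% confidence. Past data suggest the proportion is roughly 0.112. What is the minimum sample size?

n = 216

For a proportion with margin E = 0.05 at 98% confidence, z = 2.326.
n = p̂(1−p̂)(z/E)² = 0.112 × 0.888 × (2.326/0.05)² = 215.23
Round up: n = 216.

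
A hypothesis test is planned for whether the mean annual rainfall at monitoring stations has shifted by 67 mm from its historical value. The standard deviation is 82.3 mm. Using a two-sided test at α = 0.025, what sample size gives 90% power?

For a one-sample z-test, n = ((z_{α/2} + z_β)·σ/δ)².
z_{α/2} = 2.241 (two-sided α = 0.025); z_β = 1.282 (power 90% → β = 0.1).
n = (3.523 × 82.3 / 67)² = 18.73
Round up: n = 19.

n = 19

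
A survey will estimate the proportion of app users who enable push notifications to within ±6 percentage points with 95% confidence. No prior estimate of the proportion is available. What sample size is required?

For a proportion with margin E = 0.06 at 95% confidence, z = 1.960.
With no prior estimate, use p = 0.5, which maximizes p(1−p) at 0.25.
n = 0.25 × (z/E)² = 0.25 × (1.960/0.06)² = 266.78
Round up: n = 267.

n = 267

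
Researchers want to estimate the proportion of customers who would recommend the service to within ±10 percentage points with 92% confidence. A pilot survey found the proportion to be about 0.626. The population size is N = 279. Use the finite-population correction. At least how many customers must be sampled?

For a proportion with margin E = 0.1 at 92% confidence, z = 1.751.
n = p̂(1−p̂)(z/E)² = 0.626 × 0.374 × (1.751/0.1)² = 71.78 — call this n₀.
Finite-population correction with N = 279: n = n₀ / (1 + (n₀−1)/N) = 71.78 / 1.254 = 57.24
Round up: n = 58.

n = 58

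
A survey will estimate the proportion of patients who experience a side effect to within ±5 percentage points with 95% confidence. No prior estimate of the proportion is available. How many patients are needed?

For a proportion with margin E = 0.05 at 95% confidence, z = 1.960.
With no prior estimate, use p = 0.5, which maximizes p(1−p) at 0.25.
n = 0.25 × (z/E)² = 0.25 × (1.960/0.05)² = 384.16
Round up: n = 385.

385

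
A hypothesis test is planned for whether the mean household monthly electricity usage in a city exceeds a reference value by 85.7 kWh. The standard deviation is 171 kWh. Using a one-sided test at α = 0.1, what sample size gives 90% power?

For a one-sample z-test, n = ((z_α + z_β)·σ/δ)².
z_α = 1.282 (one-sided α = 0.1); z_β = 1.282 (power 90% → β = 0.1).
n = (2.564 × 171 / 85.7)² = 26.17
Round up: n = 27.

27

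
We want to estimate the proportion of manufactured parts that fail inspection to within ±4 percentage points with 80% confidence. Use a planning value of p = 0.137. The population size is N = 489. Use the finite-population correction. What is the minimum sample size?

For a proportion with margin E = 0.04 at 80% confidence, z = 1.282.
n = p̂(1−p̂)(z/E)² = 0.137 × 0.863 × (1.282/0.04)² = 121.45 — call this n₀.
Finite-population correction with N = 489: n = n₀ / (1 + (n₀−1)/N) = 121.45 / 1.246 = 97.47
Round up: n = 98.

98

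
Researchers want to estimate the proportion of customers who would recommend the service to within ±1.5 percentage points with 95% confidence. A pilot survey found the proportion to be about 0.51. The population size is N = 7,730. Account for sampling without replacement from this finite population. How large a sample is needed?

2750

For a proportion with margin E = 0.015 at 95% confidence, z = 1.960.
n = p̂(1−p̂)(z/E)² = 0.51 × 0.49 × (1.960/0.015)² = 4266.74 — call this n₀.
Finite-population correction with N = 7,730: n = n₀ / (1 + (n₀−1)/N) = 4266.74 / 1.552 = 2749.19
Round up: n = 2750.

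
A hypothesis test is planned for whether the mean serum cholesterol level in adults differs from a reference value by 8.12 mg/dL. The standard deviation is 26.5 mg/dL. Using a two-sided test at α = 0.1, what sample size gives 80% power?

66

For a one-sample z-test, n = ((z_{α/2} + z_β)·σ/δ)².
z_{α/2} = 1.645 (two-sided α = 0.1); z_β = 0.842 (power 80% → β = 0.2).
n = (2.487 × 26.5 / 8.12)² = 65.88
Round up: n = 66.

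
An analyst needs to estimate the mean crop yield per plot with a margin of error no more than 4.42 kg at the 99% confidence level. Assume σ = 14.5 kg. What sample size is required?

72

For a mean, the margin of error is E = z·σ/√n, so n = (zσ/E)².
At 99% confidence, z = 2.576.
n = (2.576 × 14.5 / 4.42)² = 71.41
Round up: n = 72.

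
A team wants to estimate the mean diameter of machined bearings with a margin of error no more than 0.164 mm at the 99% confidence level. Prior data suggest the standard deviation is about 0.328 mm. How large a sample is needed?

n = 27

For a mean, the margin of error is E = z·σ/√n, so n = (zσ/E)².
At 99% confidence, z = 2.576.
n = (2.576 × 0.328 / 0.164)² = 26.54
Round up: n = 27.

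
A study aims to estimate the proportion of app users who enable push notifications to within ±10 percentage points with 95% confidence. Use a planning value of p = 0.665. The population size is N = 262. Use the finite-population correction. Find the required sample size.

65

For a proportion with margin E = 0.1 at 95% confidence, z = 1.960.
n = p̂(1−p̂)(z/E)² = 0.665 × 0.335 × (1.960/0.1)² = 85.58 — call this n₀.
Finite-population correction with N = 262: n = n₀ / (1 + (n₀−1)/N) = 85.58 / 1.323 = 64.69
Round up: n = 65.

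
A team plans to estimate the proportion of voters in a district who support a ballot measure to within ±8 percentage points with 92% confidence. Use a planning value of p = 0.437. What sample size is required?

118

For a proportion with margin E = 0.08 at 92% confidence, z = 1.751.
n = p̂(1−p̂)(z/E)² = 0.437 × 0.563 × (1.751/0.08)² = 117.86
Round up: n = 118.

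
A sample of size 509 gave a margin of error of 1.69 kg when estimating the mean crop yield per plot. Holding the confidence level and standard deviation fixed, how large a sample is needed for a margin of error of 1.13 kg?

Margin of error scales as 1/√n, so n₂ = n₁·(E₁/E₂)².
n₂ = 509 × (1.69/1.13)² = 509 × 2.237 = 1138.63
Round up: n₂ = 1139.

1139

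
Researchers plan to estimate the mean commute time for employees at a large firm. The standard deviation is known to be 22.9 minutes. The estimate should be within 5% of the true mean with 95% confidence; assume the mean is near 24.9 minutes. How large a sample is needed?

1300

For a mean, the margin of error is E = z·σ/√n, so n = (zσ/E)².
At 95% confidence, z = 1.960.
E = 5% of 24.9 = 1.245 minutes.
n = (1.960 × 22.9 / 1.245)² = 1299.70
Round up: n = 1300.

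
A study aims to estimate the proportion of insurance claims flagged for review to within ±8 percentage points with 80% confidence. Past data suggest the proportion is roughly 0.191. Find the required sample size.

40

For a proportion with margin E = 0.08 at 80% confidence, z = 1.282.
n = p̂(1−p̂)(z/E)² = 0.191 × 0.809 × (1.282/0.08)² = 39.68
Round up: n = 40.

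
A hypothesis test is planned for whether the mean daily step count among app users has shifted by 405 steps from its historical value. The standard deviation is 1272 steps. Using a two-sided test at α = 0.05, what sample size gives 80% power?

For a one-sample z-test, n = ((z_{α/2} + z_β)·σ/δ)².
z_{α/2} = 1.960 (two-sided α = 0.05); z_β = 0.842 (power 80% → β = 0.2).
n = (2.802 × 1272 / 405)² = 77.45
Round up: n = 78.

n = 78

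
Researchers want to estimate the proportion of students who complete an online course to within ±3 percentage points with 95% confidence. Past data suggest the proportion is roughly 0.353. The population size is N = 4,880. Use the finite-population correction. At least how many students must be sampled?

For a proportion with margin E = 0.03 at 95% confidence, z = 1.960.
n = p̂(1−p̂)(z/E)² = 0.353 × 0.647 × (1.960/0.03)² = 974.87 — call this n₀.
Finite-population correction with N = 4,880: n = n₀ / (1 + (n₀−1)/N) = 974.87 / 1.2 = 812.39
Round up: n = 813.

813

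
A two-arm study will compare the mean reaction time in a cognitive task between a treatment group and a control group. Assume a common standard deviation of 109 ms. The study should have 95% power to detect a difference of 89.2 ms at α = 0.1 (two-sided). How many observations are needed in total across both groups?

For two equal groups, n per group = 2·((z_{α/2} + z_β)·σ/δ)².
z_{α/2} = 1.645; z_β = 1.645 (power 95%).
n = 2 × (3.290 × 109 / 89.2)² = 2 × 16.16 = 32.32
Round up: n = 33 per group.
Total across both groups: 2 × 33 = 66.

66 total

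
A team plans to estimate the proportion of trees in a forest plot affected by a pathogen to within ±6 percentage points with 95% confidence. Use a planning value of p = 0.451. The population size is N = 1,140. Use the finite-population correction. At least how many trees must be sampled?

For a proportion with margin E = 0.06 at 95% confidence, z = 1.960.
n = p̂(1−p̂)(z/E)² = 0.451 × 0.549 × (1.960/0.06)² = 264.22 — call this n₀.
Finite-population correction with N = 1,140: n = n₀ / (1 + (n₀−1)/N) = 264.22 / 1.231 = 214.64
Round up: n = 215.

n = 215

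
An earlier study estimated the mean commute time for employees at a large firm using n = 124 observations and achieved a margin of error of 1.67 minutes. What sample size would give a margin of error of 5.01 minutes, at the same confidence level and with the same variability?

14

Margin of error scales as 1/√n, so n₂ = n₁·(E₁/E₂)².
n₂ = 124 × (1.67/5.01)² = 124 × 0.1111 = 13.78
Round up: n₂ = 14.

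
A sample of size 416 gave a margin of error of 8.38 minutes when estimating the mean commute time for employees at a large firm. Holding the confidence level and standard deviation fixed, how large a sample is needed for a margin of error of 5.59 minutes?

Margin of error scales as 1/√n, so n₂ = n₁·(E₁/E₂)².
n₂ = 416 × (8.38/5.59)² = 416 × 2.247 = 934.75
Round up: n₂ = 935.

n = 935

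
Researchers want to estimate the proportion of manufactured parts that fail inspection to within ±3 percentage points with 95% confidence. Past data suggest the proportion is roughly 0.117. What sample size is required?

n = 441

For a proportion with margin E = 0.03 at 95% confidence, z = 1.960.
n = p̂(1−p̂)(z/E)² = 0.117 × 0.883 × (1.960/0.03)² = 440.98
Round up: n = 441.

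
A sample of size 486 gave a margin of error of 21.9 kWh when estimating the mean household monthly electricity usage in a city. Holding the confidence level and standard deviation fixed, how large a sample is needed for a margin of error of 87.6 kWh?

Margin of error scales as 1/√n, so n₂ = n₁·(E₁/E₂)².
n₂ = 486 × (21.9/87.6)² = 486 × 0.0625 = 30.38
Round up: n₂ = 31.

31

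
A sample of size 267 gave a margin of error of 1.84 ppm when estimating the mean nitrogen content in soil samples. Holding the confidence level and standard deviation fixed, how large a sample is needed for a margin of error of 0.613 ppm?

2406

Margin of error scales as 1/√n, so n₂ = n₁·(E₁/E₂)².
n₂ = 267 × (1.84/0.613)² = 267 × 9.01 = 2405.67
Round up: n₂ = 2406.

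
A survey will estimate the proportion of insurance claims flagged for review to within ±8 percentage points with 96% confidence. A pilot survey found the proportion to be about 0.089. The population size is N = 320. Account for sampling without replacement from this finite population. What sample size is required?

For a proportion with margin E = 0.08 at 96% confidence, z = 2.054.
n = p̂(1−p̂)(z/E)² = 0.089 × 0.911 × (2.054/0.08)² = 53.45 — call this n₀.
Finite-population correction with N = 320: n = n₀ / (1 + (n₀−1)/N) = 53.45 / 1.164 = 45.92
Round up: n = 46.

n = 46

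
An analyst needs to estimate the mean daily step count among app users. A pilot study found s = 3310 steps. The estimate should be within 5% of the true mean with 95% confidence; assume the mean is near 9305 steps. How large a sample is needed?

For a mean, the margin of error is E = z·σ/√n, so n = (zσ/E)².
At 95% confidence, z = 1.960.
E = 5% of 9305 = 465.2 steps.
n = (1.960 × 3310 / 465.2)² = 194.44
Round up: n = 195.

n = 195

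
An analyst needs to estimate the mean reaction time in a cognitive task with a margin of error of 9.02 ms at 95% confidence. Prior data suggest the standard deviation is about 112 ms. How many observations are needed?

For a mean, the margin of error is E = z·σ/√n, so n = (zσ/E)².
At 95% confidence, z = 1.960.
n = (1.960 × 112 / 9.02)² = 592.29
Round up: n = 593.

593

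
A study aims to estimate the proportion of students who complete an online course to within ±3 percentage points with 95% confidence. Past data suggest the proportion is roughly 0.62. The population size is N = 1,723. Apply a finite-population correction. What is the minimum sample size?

For a proportion with margin E = 0.03 at 95% confidence, z = 1.960.
n = p̂(1−p̂)(z/E)² = 0.62 × 0.38 × (1.960/0.03)² = 1005.65 — call this n₀.
Finite-population correction with N = 1,723: n = n₀ / (1 + (n₀−1)/N) = 1005.65 / 1.583 = 635.28
Round up: n = 636.

636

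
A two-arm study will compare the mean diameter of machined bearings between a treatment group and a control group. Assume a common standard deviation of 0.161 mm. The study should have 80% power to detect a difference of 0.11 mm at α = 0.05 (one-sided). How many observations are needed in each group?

27 per group

For two equal groups, n per group = 2·((z_α + z_β)·σ/δ)².
z_α = 1.645; z_β = 0.842 (power 80%).
n = 2 × (2.487 × 0.161 / 0.11)² = 2 × 13.25 = 26.50
Round up: n = 27 per group.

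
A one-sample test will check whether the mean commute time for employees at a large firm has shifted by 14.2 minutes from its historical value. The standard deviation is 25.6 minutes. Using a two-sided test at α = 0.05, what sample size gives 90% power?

For a one-sample z-test, n = ((z_{α/2} + z_β)·σ/δ)².
z_{α/2} = 1.960 (two-sided α = 0.05); z_β = 1.282 (power 90% → β = 0.1).
n = (3.242 × 25.6 / 14.2)² = 34.16
Round up: n = 35.

35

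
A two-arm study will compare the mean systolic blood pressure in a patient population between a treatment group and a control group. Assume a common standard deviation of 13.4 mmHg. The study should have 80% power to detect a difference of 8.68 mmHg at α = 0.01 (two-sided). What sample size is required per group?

56 per group

For two equal groups, n per group = 2·((z_{α/2} + z_β)·σ/δ)².
z_{α/2} = 2.576; z_β = 0.842 (power 80%).
n = 2 × (3.418 × 13.4 / 8.68)² = 2 × 27.84 = 55.68
Round up: n = 56 per group.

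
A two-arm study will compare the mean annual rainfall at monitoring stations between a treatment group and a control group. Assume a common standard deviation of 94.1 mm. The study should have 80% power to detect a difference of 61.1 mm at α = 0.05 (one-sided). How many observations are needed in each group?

30 per group

For two equal groups, n per group = 2·((z_α + z_β)·σ/δ)².
z_α = 1.645; z_β = 0.842 (power 80%).
n = 2 × (2.487 × 94.1 / 61.1)² = 2 × 14.67 = 29.34
Round up: n = 30 per group.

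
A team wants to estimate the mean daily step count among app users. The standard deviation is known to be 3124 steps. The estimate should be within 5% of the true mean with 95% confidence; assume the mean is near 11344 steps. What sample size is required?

117

For a mean, the margin of error is E = z·σ/√n, so n = (zσ/E)².
At 95% confidence, z = 1.960.
E = 5% of 11344 = 567.2 steps.
n = (1.960 × 3124 / 567.2)² = 116.54
Round up: n = 117.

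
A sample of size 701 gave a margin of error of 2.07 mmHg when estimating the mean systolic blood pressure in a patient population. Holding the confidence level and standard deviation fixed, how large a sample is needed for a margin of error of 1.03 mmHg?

Margin of error scales as 1/√n, so n₂ = n₁·(E₁/E₂)².
n₂ = 701 × (2.07/1.03)² = 701 × 4.039 = 2831.34
Round up: n₂ = 2832.

2832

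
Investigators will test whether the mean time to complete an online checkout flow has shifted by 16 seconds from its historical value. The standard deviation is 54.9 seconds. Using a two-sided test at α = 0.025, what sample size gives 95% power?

For a one-sample z-test, n = ((z_{α/2} + z_β)·σ/δ)².
z_{α/2} = 2.241 (two-sided α = 0.025); z_β = 1.645 (power 95% → β = 0.05).
n = (3.886 × 54.9 / 16)² = 177.79
Round up: n = 178.

178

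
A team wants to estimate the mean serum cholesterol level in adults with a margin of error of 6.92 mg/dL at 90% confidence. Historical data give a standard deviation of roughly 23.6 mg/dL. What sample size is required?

For a mean, the margin of error is E = z·σ/√n, so n = (zσ/E)².
At 90% confidence, z = 1.645.
n = (1.645 × 23.6 / 6.92)² = 31.47
Round up: n = 32.

32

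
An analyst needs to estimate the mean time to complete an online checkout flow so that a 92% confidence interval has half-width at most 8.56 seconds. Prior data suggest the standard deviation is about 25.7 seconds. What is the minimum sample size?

n = 28

For a mean, the margin of error is E = z·σ/√n, so n = (zσ/E)².
At 92% confidence, z = 1.751.
n = (1.751 × 25.7 / 8.56)² = 27.64
Round up: n = 28.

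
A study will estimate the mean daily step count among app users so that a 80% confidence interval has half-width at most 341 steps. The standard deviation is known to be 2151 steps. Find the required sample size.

For a mean, the margin of error is E = z·σ/√n, so n = (zσ/E)².
At 80% confidence, z = 1.282.
n = (1.282 × 2151 / 341)² = 65.40
Round up: n = 66.

n = 66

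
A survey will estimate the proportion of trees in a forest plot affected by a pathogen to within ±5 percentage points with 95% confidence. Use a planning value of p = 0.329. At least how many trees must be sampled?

For a proportion with margin E = 0.05 at 95% confidence, z = 1.960.
n = p̂(1−p̂)(z/E)² = 0.329 × 0.671 × (1.960/0.05)² = 339.23
Round up: n = 340.

340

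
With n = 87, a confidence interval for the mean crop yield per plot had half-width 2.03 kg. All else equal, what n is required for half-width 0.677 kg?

Margin of error scales as 1/√n, so n₂ = n₁·(E₁/E₂)².
n₂ = 87 × (2.03/0.677)² = 87 × 8.991 = 782.22
Round up: n₂ = 783.

n = 783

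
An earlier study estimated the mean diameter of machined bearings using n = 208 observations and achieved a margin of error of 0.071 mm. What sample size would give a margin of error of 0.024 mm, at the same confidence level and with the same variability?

1821

Margin of error scales as 1/√n, so n₂ = n₁·(E₁/E₂)².
n₂ = 208 × (0.071/0.024)² = 208 × 8.752 = 1820.42
Round up: n₂ = 1821.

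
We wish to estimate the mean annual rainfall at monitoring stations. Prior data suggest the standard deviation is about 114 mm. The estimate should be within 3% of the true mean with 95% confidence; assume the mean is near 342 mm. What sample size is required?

475

For a mean, the margin of error is E = z·σ/√n, so n = (zσ/E)².
At 95% confidence, z = 1.960.
E = 3% of 342 = 10.26 mm.
n = (1.960 × 114 / 10.26)² = 474.27
Round up: n = 475.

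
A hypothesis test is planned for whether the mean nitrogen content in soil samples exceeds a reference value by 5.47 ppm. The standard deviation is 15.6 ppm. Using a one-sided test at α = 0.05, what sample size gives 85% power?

59

For a one-sample z-test, n = ((z_α + z_β)·σ/δ)².
z_α = 1.645 (one-sided α = 0.05); z_β = 1.036 (power 85% → β = 0.15).
n = (2.681 × 15.6 / 5.47)² = 58.46
Round up: n = 59.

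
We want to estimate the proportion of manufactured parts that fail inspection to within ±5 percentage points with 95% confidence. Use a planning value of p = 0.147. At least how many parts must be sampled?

193

For a proportion with margin E = 0.05 at 95% confidence, z = 1.960.
n = p̂(1−p̂)(z/E)² = 0.147 × 0.853 × (1.960/0.05)² = 192.68
Round up: n = 193.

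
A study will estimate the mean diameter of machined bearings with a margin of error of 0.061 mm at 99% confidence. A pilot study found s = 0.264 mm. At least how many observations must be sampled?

For a mean, the margin of error is E = z·σ/√n, so n = (zσ/E)².
At 99% confidence, z = 2.576.
n = (2.576 × 0.264 / 0.061)² = 124.29
Round up: n = 125.

125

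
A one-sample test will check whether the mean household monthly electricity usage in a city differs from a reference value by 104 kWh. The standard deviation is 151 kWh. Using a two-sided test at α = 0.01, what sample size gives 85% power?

28

For a one-sample z-test, n = ((z_{α/2} + z_β)·σ/δ)².
z_{α/2} = 2.576 (two-sided α = 0.01); z_β = 1.036 (power 85% → β = 0.15).
n = (3.612 × 151 / 104)² = 27.50
Round up: n = 28.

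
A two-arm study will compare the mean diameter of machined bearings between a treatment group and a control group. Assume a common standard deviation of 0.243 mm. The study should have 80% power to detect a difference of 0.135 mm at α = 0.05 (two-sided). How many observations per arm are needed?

For two equal groups, n per group = 2·((z_{α/2} + z_β)·σ/δ)².
z_{α/2} = 1.960; z_β = 0.842 (power 80%).
n = 2 × (2.802 × 0.243 / 0.135)² = 2 × 25.44 = 50.88
Round up: n = 51 per group.

51 per group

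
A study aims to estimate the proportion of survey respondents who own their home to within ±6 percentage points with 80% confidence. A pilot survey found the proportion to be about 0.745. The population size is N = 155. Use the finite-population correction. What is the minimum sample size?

For a proportion with margin E = 0.06 at 80% confidence, z = 1.282.
n = p̂(1−p̂)(z/E)² = 0.745 × 0.255 × (1.282/0.06)² = 86.73 — call this n₀.
Finite-population correction with N = 155: n = n₀ / (1 + (n₀−1)/N) = 86.73 / 1.553 = 55.85
Round up: n = 56.

56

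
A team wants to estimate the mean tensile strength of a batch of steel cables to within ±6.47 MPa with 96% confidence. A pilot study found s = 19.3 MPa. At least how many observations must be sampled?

For a mean, the margin of error is E = z·σ/√n, so n = (zσ/E)².
At 96% confidence, z = 2.054.
n = (2.054 × 19.3 / 6.47)² = 37.54
Round up: n = 38.

38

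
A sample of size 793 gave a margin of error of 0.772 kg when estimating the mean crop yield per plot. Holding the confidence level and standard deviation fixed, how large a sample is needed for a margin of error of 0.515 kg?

n = 1782

Margin of error scales as 1/√n, so n₂ = n₁·(E₁/E₂)².
n₂ = 793 × (0.772/0.515)² = 793 × 2.247 = 1781.87
Round up: n₂ = 1782.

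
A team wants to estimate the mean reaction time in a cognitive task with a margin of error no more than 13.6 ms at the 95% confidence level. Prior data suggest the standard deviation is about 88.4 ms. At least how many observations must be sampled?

n = 163

For a mean, the margin of error is E = z·σ/√n, so n = (zσ/E)².
At 95% confidence, z = 1.960.
n = (1.960 × 88.4 / 13.6)² = 162.31
Round up: n = 163.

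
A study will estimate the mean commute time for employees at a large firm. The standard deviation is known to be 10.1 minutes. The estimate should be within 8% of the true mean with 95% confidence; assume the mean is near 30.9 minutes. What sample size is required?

For a mean, the margin of error is E = z·σ/√n, so n = (zσ/E)².
At 95% confidence, z = 1.960.
E = 8% of 30.9 = 2.472 minutes.
n = (1.960 × 10.1 / 2.472)² = 64.13
Round up: n = 65.

65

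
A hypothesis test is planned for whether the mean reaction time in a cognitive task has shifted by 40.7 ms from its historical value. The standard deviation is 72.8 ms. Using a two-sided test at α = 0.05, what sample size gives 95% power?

For a one-sample z-test, n = ((z_{α/2} + z_β)·σ/δ)².
z_{α/2} = 1.960 (two-sided α = 0.05); z_β = 1.645 (power 95% → β = 0.05).
n = (3.605 × 72.8 / 40.7)² = 41.58
Round up: n = 42.

42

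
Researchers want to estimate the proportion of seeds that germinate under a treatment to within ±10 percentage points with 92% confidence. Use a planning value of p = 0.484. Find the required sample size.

For a proportion with margin E = 0.1 at 92% confidence, z = 1.751.
n = p̂(1−p̂)(z/E)² = 0.484 × 0.516 × (1.751/0.1)² = 76.57
Round up: n = 77.

n = 77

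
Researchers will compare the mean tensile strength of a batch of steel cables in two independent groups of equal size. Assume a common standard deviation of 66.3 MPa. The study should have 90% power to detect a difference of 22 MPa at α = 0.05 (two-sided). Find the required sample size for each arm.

For two equal groups, n per group = 2·((z_{α/2} + z_β)·σ/δ)².
z_{α/2} = 1.960; z_β = 1.282 (power 90%).
n = 2 × (3.242 × 66.3 / 22)² = 2 × 95.46 = 190.92
Round up: n = 191 per group.

191 per group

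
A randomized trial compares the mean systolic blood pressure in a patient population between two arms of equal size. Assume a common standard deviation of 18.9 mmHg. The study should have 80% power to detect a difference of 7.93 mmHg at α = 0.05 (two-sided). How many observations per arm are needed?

For two equal groups, n per group = 2·((z_{α/2} + z_β)·σ/δ)².
z_{α/2} = 1.960; z_β = 0.842 (power 80%).
n = 2 × (2.802 × 18.9 / 7.93)² = 2 × 44.60 = 89.20
Round up: n = 90 per group.

90 per group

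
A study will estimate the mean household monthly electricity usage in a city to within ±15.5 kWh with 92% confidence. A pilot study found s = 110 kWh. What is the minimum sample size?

For a mean, the margin of error is E = z·σ/√n, so n = (zσ/E)².
At 92% confidence, z = 1.751.
n = (1.751 × 110 / 15.5)² = 154.42
Round up: n = 155.

n = 155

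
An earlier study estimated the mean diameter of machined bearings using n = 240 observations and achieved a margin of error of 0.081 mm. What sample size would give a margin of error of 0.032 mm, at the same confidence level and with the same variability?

Margin of error scales as 1/√n, so n₂ = n₁·(E₁/E₂)².
n₂ = 240 × (0.081/0.032)² = 240 × 6.407 = 1537.68
Round up: n₂ = 1538.

1538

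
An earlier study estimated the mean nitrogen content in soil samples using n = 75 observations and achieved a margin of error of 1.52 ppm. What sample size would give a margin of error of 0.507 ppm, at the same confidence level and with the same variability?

675

Margin of error scales as 1/√n, so n₂ = n₁·(E₁/E₂)².
n₂ = 75 × (1.52/0.507)² = 75 × 8.988 = 674.10
Round up: n₂ = 675.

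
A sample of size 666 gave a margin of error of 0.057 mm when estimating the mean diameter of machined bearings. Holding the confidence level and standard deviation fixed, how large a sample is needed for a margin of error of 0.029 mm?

Margin of error scales as 1/√n, so n₂ = n₁·(E₁/E₂)².
n₂ = 666 × (0.057/0.029)² = 666 × 3.863 = 2572.76
Round up: n₂ = 2573.

n = 2573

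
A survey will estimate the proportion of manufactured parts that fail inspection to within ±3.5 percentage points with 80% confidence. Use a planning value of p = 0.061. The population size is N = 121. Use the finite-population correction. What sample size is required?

For a proportion with margin E = 0.035 at 80% confidence, z = 1.282.
n = p̂(1−p̂)(z/E)² = 0.061 × 0.939 × (1.282/0.035)² = 76.85 — call this n₀.
Finite-population correction with N = 121: n = n₀ / (1 + (n₀−1)/N) = 76.85 / 1.627 = 47.23
Round up: n = 48.

48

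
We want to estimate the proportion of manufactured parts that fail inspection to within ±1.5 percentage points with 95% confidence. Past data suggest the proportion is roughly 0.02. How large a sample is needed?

For a proportion with margin E = 0.015 at 95% confidence, z = 1.960.
n = p̂(1−p̂)(z/E)² = 0.02 × 0.98 × (1.960/0.015)² = 334.65
Round up: n = 335.

335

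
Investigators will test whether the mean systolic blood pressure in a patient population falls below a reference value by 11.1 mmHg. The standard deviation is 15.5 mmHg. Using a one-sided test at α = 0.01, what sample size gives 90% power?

26

For a one-sample z-test, n = ((z_α + z_β)·σ/δ)².
z_α = 2.326 (one-sided α = 0.01); z_β = 1.282 (power 90% → β = 0.1).
n = (3.608 × 15.5 / 11.1)² = 25.38
Round up: n = 26.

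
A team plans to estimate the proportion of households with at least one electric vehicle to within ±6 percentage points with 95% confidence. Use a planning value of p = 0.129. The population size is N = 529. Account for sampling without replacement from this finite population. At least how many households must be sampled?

98

For a proportion with margin E = 0.06 at 95% confidence, z = 1.960.
n = p̂(1−p̂)(z/E)² = 0.129 × 0.871 × (1.960/0.06)² = 119.90 — call this n₀.
Finite-population correction with N = 529: n = n₀ / (1 + (n₀−1)/N) = 119.90 / 1.225 = 97.88
Round up: n = 98.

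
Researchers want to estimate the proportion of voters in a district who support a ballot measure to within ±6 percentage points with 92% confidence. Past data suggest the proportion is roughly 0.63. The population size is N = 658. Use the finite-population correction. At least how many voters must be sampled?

For a proportion with margin E = 0.06 at 92% confidence, z = 1.751.
n = p̂(1−p̂)(z/E)² = 0.63 × 0.37 × (1.751/0.06)² = 198.52 — call this n₀.
Finite-population correction with N = 658: n = n₀ / (1 + (n₀−1)/N) = 198.52 / 1.3 = 152.71
Round up: n = 153.

n = 153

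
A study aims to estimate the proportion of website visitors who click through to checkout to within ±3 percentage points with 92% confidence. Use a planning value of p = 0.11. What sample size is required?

334

For a proportion with margin E = 0.03 at 92% confidence, z = 1.751.
n = p̂(1−p̂)(z/E)² = 0.11 × 0.89 × (1.751/0.03)² = 333.51
Round up: n = 334.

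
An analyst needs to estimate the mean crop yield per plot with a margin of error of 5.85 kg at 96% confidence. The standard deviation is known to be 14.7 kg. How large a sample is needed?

n = 27

For a mean, the margin of error is E = z·σ/√n, so n = (zσ/E)².
At 96% confidence, z = 2.054.
n = (2.054 × 14.7 / 5.85)² = 26.64
Round up: n = 27.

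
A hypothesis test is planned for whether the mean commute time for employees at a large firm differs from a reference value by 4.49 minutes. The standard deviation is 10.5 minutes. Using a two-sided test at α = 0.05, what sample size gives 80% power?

43

For a one-sample z-test, n = ((z_{α/2} + z_β)·σ/δ)².
z_{α/2} = 1.960 (two-sided α = 0.05); z_β = 0.842 (power 80% → β = 0.2).
n = (2.802 × 10.5 / 4.49)² = 42.94
Round up: n = 43.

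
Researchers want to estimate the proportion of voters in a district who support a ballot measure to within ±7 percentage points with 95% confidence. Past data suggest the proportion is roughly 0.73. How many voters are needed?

For a proportion with margin E = 0.07 at 95% confidence, z = 1.960.
n = p̂(1−p̂)(z/E)² = 0.73 × 0.27 × (1.960/0.07)² = 154.53
Round up: n = 155.

155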